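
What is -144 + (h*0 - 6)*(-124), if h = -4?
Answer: 600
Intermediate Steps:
-144 + (h*0 - 6)*(-124) = -144 + (-4*0 - 6)*(-124) = -144 + (0 - 6)*(-124) = -144 - 6*(-124) = -144 + 744 = 600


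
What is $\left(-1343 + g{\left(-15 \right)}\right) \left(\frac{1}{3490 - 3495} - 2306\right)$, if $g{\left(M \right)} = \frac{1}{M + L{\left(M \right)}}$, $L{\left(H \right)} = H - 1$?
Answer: $\frac{480081654}{155} \approx 3.0973 \cdot 10^{6}$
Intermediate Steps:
$L{\left(H \right)} = -1 + H$
$g{\left(M \right)} = \frac{1}{-1 + 2 M}$ ($g{\left(M \right)} = \frac{1}{M + \left(-1 + M\right)} = \frac{1}{-1 + 2 M}$)
$\left(-1343 + g{\left(-15 \right)}\right) \left(\frac{1}{3490 - 3495} - 2306\right) = \left(-1343 + \frac{1}{-1 + 2 \left(-15\right)}\right) \left(\frac{1}{3490 - 3495} - 2306\right) = \left(-1343 + \frac{1}{-1 - 30}\right) \left(\frac{1}{-5} - 2306\right) = \left(-1343 + \frac{1}{-31}\right) \left(- \frac{1}{5} - 2306\right) = \left(-1343 - \frac{1}{31}\right) \left(- \frac{11531}{5}\right) = \left(- \frac{41634}{31}\right) \left(- \frac{11531}{5}\right) = \frac{480081654}{155}$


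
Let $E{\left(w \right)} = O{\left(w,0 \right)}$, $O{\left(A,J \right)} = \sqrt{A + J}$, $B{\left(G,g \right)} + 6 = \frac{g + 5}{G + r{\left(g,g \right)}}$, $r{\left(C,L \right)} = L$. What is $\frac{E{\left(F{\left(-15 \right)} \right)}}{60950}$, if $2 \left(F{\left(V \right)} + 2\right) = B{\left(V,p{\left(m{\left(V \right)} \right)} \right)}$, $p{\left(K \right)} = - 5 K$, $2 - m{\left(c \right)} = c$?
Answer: $\frac{i \sqrt{115}}{304750} \approx 3.5189 \cdot 10^{-5} i$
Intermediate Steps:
$m{\left(c \right)} = 2 - c$
$B{\left(G,g \right)} = -6 + \frac{5 + g}{G + g}$ ($B{\left(G,g \right)} = -6 + \frac{g + 5}{G + g} = -6 + \frac{5 + g}{G + g}$)
$F{\left(V \right)} = -2 + \frac{55 - 31 V}{2 \left(-10 + 6 V\right)}$ ($F{\left(V \right)} = -2 + \frac{\frac{1}{V - 5 \left(2 - V\right)} \left(5 - 6 V - 5 \left(- 5 \left(2 - V\right)\right)\right)}{2} = -2 + \frac{\frac{1}{V + \left(-10 + 5 V\right)} \left(5 - 6 V - 5 \left(-10 + 5 V\right)\right)}{2} = -2 + \frac{\frac{1}{-10 + 6 V} \left(5 - 6 V - \left(-50 + 25 V\right)\right)}{2} = -2 + \frac{\frac{1}{-10 + 6 V} \left(55 - 31 V\right)}{2} = -2 + \frac{55 - 31 V}{2 \left(-10 + 6 V\right)}$)
$E{\left(w \right)} = \sqrt{w}$ ($E{\left(w \right)} = \sqrt{w + 0} = \sqrt{w}$)
$\frac{E{\left(F{\left(-15 \right)} \right)}}{60950} = \frac{\sqrt{\frac{5 \left(19 - -165\right)}{4 \left(-5 + 3 \left(-15\right)\right)}}}{60950} = \sqrt{\frac{5 \left(19 + 165\right)}{4 \left(-5 - 45\right)}} \frac{1}{60950} = \sqrt{\frac{5}{4} \frac{1}{-50} \cdot 184} \cdot \frac{1}{60950} = \sqrt{\frac{5}{4} \left(- \frac{1}{50}\right) 184} \cdot \frac{1}{60950} = \sqrt{- \frac{23}{5}} \cdot \frac{1}{60950} = \frac{i \sqrt{115}}{5} \cdot \frac{1}{60950} = \frac{i \sqrt{115}}{304750}$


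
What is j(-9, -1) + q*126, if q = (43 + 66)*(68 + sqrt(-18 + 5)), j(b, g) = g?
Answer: 933911 + 13734*I*sqrt(13) ≈ 9.3391e+5 + 49519.0*I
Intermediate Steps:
q = 7412 + 109*I*sqrt(13) (q = 109*(68 + sqrt(-13)) = 109*(68 + I*sqrt(13)) = 7412 + 109*I*sqrt(13) ≈ 7412.0 + 393.0*I)
j(-9, -1) + q*126 = -1 + (7412 + 109*I*sqrt(13))*126 = -1 + (933912 + 13734*I*sqrt(13)) = 933911 + 13734*I*sqrt(13)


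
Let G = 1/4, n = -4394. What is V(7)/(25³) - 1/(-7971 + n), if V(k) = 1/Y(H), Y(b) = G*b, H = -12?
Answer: 6902/115921875 ≈ 5.9540e-5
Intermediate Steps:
G = ¼ ≈ 0.25000
Y(b) = b/4
V(k) = -⅓ (V(k) = 1/((¼)*(-12)) = 1/(-3) = -⅓)
V(7)/(25³) - 1/(-7971 + n) = -1/(3*(25³)) - 1/(-7971 - 4394) = -⅓/15625 - 1/(-12365) = -⅓*1/15625 - 1*(-1/12365) = -1/46875 + 1/12365 = 6902/115921875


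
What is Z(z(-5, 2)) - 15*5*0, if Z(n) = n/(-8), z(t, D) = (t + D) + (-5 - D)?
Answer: 5/4 ≈ 1.2500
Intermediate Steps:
z(t, D) = -5 + t (z(t, D) = (D + t) + (-5 - D) = -5 + t)
Z(n) = -n/8 (Z(n) = n*(-⅛) = -n/8)
Z(z(-5, 2)) - 15*5*0 = -(-5 - 5)/8 - 15*5*0 = -⅛*(-10) - 75*0 = 5/4 + 0 = 5/4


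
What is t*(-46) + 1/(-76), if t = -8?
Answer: 27967/76 ≈ 367.99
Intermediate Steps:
t*(-46) + 1/(-76) = -8*(-46) + 1/(-76) = 368 - 1/76 = 27967/76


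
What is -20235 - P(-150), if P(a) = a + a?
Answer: -19935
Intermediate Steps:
P(a) = 2*a
-20235 - P(-150) = -20235 - 2*(-150) = -20235 - 1*(-300) = -20235 + 300 = -19935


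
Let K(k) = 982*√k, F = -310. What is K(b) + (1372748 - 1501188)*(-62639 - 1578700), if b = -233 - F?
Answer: 210813581160 + 982*√77 ≈ 2.1081e+11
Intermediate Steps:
b = 77 (b = -233 - 1*(-310) = -233 + 310 = 77)
K(b) + (1372748 - 1501188)*(-62639 - 1578700) = 982*√77 + (1372748 - 1501188)*(-62639 - 1578700) = 982*√77 - 128440*(-1641339) = 982*√77 + 210813581160 = 210813581160 + 982*√77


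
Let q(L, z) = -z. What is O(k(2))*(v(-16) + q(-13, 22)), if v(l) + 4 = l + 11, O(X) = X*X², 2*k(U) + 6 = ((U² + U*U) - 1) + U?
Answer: -837/8 ≈ -104.63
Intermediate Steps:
k(U) = -7/2 + U² + U/2 (k(U) = -3 + (((U² + U*U) - 1) + U)/2 = -3 + (((U² + U²) - 1) + U)/2 = -3 + ((2*U² - 1) + U)/2 = -3 + ((-1 + 2*U²) + U)/2 = -3 + (-1 + U + 2*U²)/2 = -3 + (-½ + U² + U/2) = -7/2 + U² + U/2)
O(X) = X³
v(l) = 7 + l (v(l) = -4 + (l + 11) = -4 + (11 + l) = 7 + l)
O(k(2))*(v(-16) + q(-13, 22)) = (-7/2 + 2² + (½)*2)³*((7 - 16) - 1*22) = (-7/2 + 4 + 1)³*(-9 - 22) = (3/2)³*(-31) = (27/8)*(-31) = -837/8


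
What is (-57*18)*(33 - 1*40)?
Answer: 7182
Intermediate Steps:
(-57*18)*(33 - 1*40) = -1026*(33 - 40) = -1026*(-7) = 7182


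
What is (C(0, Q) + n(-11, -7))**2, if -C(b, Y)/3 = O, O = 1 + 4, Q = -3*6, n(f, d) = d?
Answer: 484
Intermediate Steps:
Q = -18
O = 5
C(b, Y) = -15 (C(b, Y) = -3*5 = -15)
(C(0, Q) + n(-11, -7))**2 = (-15 - 7)**2 = (-22)**2 = 484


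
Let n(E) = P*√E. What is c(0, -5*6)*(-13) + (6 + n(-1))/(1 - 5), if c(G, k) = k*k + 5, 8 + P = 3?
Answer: -23533/2 + 5*I/4 ≈ -11767.0 + 1.25*I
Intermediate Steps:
P = -5 (P = -8 + 3 = -5)
n(E) = -5*√E
c(G, k) = 5 + k² (c(G, k) = k² + 5 = 5 + k²)
c(0, -5*6)*(-13) + (6 + n(-1))/(1 - 5) = (5 + (-5*6)²)*(-13) + (6 - 5*I)/(1 - 5) = (5 + (-30)²)*(-13) + (6 - 5*I)/(-4) = (5 + 900)*(-13) + (6 - 5*I)*(-¼) = 905*(-13) + (-3/2 + 5*I/4) = -11765 + (-3/2 + 5*I/4) = -23533/2 + 5*I/4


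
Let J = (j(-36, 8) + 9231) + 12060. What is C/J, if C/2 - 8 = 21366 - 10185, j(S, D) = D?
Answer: 22378/21299 ≈ 1.0507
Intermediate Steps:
J = 21299 (J = (8 + 9231) + 12060 = 9239 + 12060 = 21299)
C = 22378 (C = 16 + 2*(21366 - 10185) = 16 + 2*11181 = 16 + 22362 = 22378)
C/J = 22378/21299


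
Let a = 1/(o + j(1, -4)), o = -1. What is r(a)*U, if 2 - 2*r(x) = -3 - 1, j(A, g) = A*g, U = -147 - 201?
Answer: -1044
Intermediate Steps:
U = -348
a = -⅕ (a = 1/(-1 + 1*(-4)) = 1/(-1 - 4) = 1/(-5) = -⅕ ≈ -0.20000)
r(x) = 3 (r(x) = 1 - (-3 - 1)/2 = 1 - ½*(-4) = 1 + 2 = 3)
r(a)*U = 3*(-348) = -1044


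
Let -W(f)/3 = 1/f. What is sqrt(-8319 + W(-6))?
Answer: I*sqrt(33274)/2 ≈ 91.206*I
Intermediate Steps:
W(f) = -3/f
sqrt(-8319 + W(-6)) = sqrt(-8319 - 3/(-6)) = sqrt(-8319 - 3*(-1/6)) = sqrt(-8319 + 1/2) = sqrt(-16637/2) = I*sqrt(33274)/2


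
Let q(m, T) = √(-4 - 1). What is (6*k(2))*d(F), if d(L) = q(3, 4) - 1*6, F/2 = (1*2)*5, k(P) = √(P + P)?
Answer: -72 + 12*I*√5 ≈ -72.0 + 26.833*I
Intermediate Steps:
k(P) = √2*√P (k(P) = √(2*P) = √2*√P)
q(m, T) = I*√5 (q(m, T) = √(-5) = I*√5)
F = 20 (F = 2*((1*2)*5) = 2*(2*5) = 2*10 = 20)
d(L) = -6 + I*√5 (d(L) = I*√5 - 1*6 = I*√5 - 6 = -6 + I*√5)
(6*k(2))*d(F) = (6*(√2*√2))*(-6 + I*√5) = (6*2)*(-6 + I*√5) = 12*(-6 + I*√5) = -72 + 12*I*√5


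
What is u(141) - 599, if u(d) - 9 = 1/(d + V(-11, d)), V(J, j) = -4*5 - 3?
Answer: -69619/118 ≈ -589.99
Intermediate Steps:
V(J, j) = -23 (V(J, j) = -20 - 3 = -23)
u(d) = 9 + 1/(-23 + d) (u(d) = 9 + 1/(d - 23) = 9 + 1/(-23 + d))
u(141) - 599 = (-206 + 9*141)/(-23 + 141) - 599 = (-206 + 1269)/118 - 599 = (1/118)*1063 - 599 = 1063/118 - 599 = -69619/118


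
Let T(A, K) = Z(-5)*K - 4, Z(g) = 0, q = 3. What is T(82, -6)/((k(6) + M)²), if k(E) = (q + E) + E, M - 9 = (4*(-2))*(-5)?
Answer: -1/1024 ≈ -0.00097656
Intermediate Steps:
M = 49 (M = 9 + (4*(-2))*(-5) = 9 - 8*(-5) = 9 + 40 = 49)
T(A, K) = -4 (T(A, K) = 0*K - 4 = 0 - 4 = -4)
k(E) = 3 + 2*E (k(E) = (3 + E) + E = 3 + 2*E)
T(82, -6)/((k(6) + M)²) = -4/((3 + 2*6) + 49)² = -4/((3 + 12) + 49)² = -4/(15 + 49)² = -4/(64²) = -4/4096 = -4*1/4096 = -1/1024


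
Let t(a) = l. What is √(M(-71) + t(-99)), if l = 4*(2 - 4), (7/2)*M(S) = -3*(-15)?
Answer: √238/7 ≈ 2.2039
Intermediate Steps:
M(S) = 90/7 (M(S) = 2*(-3*(-15))/7 = (2/7)*45 = 90/7)
l = -8 (l = 4*(-2) = -8)
t(a) = -8
√(M(-71) + t(-99)) = √(90/7 - 8) = √(34/7) = √238/7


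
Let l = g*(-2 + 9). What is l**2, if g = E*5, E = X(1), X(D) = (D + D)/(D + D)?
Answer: 1225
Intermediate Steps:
X(D) = 1 (X(D) = (2*D)/((2*D)) = (2*D)*(1/(2*D)) = 1)
E = 1
g = 5 (g = 1*5 = 5)
l = 35 (l = 5*(-2 + 9) = 5*7 = 35)
l**2 = 35**2 = 1225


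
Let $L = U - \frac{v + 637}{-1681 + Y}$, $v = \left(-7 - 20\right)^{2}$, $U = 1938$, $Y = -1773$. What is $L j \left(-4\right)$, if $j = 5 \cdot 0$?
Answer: $0$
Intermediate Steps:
$j = 0$
$v = 729$ ($v = \left(-27\right)^{2} = 729$)
$L = \frac{3347609}{1727}$ ($L = 1938 - \frac{729 + 637}{-1681 - 1773} = 1938 - \frac{1366}{-3454} = 1938 - 1366 \left(- \frac{1}{3454}\right) = 1938 - - \frac{683}{1727} = 1938 + \frac{683}{1727} = \frac{3347609}{1727} \approx 1938.4$)
$L j \left(-4\right) = \frac{3347609 \cdot 0 \left(-4\right)}{1727} = \frac{3347609}{1727} \cdot 0 = 0$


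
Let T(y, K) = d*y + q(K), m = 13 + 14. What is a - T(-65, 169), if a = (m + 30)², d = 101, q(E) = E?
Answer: 9645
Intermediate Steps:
m = 27
T(y, K) = K + 101*y (T(y, K) = 101*y + K = K + 101*y)
a = 3249 (a = (27 + 30)² = 57² = 3249)
a - T(-65, 169) = 3249 - (169 + 101*(-65)) = 3249 - (169 - 6565) = 3249 - 1*(-6396) = 3249 + 6396 = 9645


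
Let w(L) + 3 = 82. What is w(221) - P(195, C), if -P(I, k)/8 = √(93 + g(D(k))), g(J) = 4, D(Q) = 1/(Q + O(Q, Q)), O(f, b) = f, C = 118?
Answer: 79 + 8*√97 ≈ 157.79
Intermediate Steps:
w(L) = 79 (w(L) = -3 + 82 = 79)
D(Q) = 1/(2*Q) (D(Q) = 1/(Q + Q) = 1/(2*Q))
P(I, k) = -8*√97 (P(I, k) = -8*√(93 + 4) = -8*√97)
w(221) - P(195, C) = 79 - (-8)*√97 = 79 + 8*√97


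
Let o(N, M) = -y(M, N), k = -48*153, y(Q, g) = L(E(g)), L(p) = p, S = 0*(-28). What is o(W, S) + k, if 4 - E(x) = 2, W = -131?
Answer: -7346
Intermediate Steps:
S = 0
E(x) = 2 (E(x) = 4 - 1*2 = 4 - 2 = 2)
y(Q, g) = 2
k = -7344
o(N, M) = -2 (o(N, M) = -1*2 = -2)
o(W, S) + k = -2 - 7344 = -7346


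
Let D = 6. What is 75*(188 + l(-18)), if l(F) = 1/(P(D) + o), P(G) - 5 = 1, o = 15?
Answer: 98725/7 ≈ 14104.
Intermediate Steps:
P(G) = 6 (P(G) = 5 + 1 = 6)
l(F) = 1/21 (l(F) = 1/(6 + 15) = 1/21)
75*(188 + l(-18)) = 75*(188 + 1/21) = 75*(3949/21) = 98725/7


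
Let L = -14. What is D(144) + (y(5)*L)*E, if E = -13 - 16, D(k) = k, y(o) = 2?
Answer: 956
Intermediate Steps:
E = -29
D(144) + (y(5)*L)*E = 144 + (2*(-14))*(-29) = 144 - 28*(-29) = 144 + 812 = 956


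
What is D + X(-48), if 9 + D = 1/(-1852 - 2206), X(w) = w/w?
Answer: -32465/4058 ≈ -8.0002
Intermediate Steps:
X(w) = 1
D = -36523/4058 (D = -9 + 1/(-1852 - 2206) = -9 + 1/(-4058) = -9 - 1/4058 = -36523/4058 ≈ -9.0002)
D + X(-48) = -36523/4058 + 1 = -32465/4058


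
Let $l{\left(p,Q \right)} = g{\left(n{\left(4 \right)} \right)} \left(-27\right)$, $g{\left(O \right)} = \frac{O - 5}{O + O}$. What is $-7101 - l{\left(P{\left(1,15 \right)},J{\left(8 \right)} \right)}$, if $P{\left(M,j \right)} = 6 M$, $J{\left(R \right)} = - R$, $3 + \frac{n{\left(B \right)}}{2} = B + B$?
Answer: $- \frac{28377}{4} \approx -7094.3$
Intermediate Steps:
$n{\left(B \right)} = -6 + 4 B$ ($n{\left(B \right)} = -6 + 2 \left(B + B\right) = -6 + 2 \cdot 2 B = -6 + 4 B$)
$g{\left(O \right)} = \frac{-5 + O}{2 O}$
$l{\left(p,Q \right)} = - \frac{27}{4}$ ($l{\left(p,Q \right)} = \frac{-5 + \left(-6 + 4 \cdot 4\right)}{2 \left(-6 + 4 \cdot 4\right)} \left(-27\right) = \frac{-5 + \left(-6 + 16\right)}{2 \left(-6 + 16\right)} \left(-27\right) = \frac{-5 + 10}{2 \cdot 10} \left(-27\right) = \frac{1}{2} \cdot \frac{1}{10} \cdot 5 \left(-27\right) = \frac{1}{4} \left(-27\right) = - \frac{27}{4}$)
$-7101 - l{\left(P{\left(1,15 \right)},J{\left(8 \right)} \right)} = -7101 - - \frac{27}{4} = -7101 + \frac{27}{4} = - \frac{28377}{4}$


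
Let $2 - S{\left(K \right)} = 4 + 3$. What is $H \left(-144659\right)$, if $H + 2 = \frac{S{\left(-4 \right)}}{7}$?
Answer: $\frac{2748521}{7} \approx 3.9265 \cdot 10^{5}$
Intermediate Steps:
$S{\left(K \right)} = -5$ ($S{\left(K \right)} = 2 - \left(4 + 3\right) = 2 - 7 = -5$)
$H = - \frac{19}{7}$ ($H = -2 - \frac{5}{7} = - \frac{19}{7} \approx -2.7143$)
$H \left(-144659\right) = \left(- \frac{19}{7}\right) \left(-144659\right) = \frac{2748521}{7}$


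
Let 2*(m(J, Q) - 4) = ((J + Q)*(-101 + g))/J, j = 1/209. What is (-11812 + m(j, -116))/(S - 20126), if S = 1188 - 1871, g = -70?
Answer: -4121937/41618 ≈ -99.042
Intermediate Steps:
j = 1/209 ≈ 0.0047847
S = -683
m(J, Q) = 4 + (-171*J - 171*Q)/(2*J) (m(J, Q) = 4 + (((J + Q)*(-101 - 70))/J)/2 = 4 + (((J + Q)*(-171))/J)/2 = 4 + ((-171*J - 171*Q)/J)/2 = 4 + (-171*J - 171*Q)/(2*J))
(-11812 + m(j, -116))/(S - 20126) = (-11812 + (-171*(-116) - 163*1/209)/(2*(1/209)))/(-683 - 20126) = (-11812 + (1/2)*209*(19836 - 163/209))/(-20809) = (-11812 + (1/2)*209*(4145561/209))*(-1/20809) = (-11812 + 4145561/2)*(-1/20809) = (4121937/2)*(-1/20809) = -4121937/41618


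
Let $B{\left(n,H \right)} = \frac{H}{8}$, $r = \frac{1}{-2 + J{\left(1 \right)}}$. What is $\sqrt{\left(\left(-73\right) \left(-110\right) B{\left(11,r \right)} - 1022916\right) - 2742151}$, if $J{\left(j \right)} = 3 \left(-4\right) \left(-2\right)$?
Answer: $\frac{i \sqrt{60240342}}{4} \approx 1940.4 i$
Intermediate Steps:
$J{\left(j \right)} = 24$ ($J{\left(j \right)} = \left(-12\right) \left(-2\right) = 24$)
$r = \frac{1}{22}$ ($r = \frac{1}{-2 + 24} = \frac{1}{22} \approx 0.045455$)
$B{\left(n,H \right)} = \frac{H}{8}$ ($B{\left(n,H \right)} = H \frac{1}{8} = \frac{H}{8}$)
$\sqrt{\left(\left(-73\right) \left(-110\right) B{\left(11,r \right)} - 1022916\right) - 2742151} = \sqrt{\left(\left(-73\right) \left(-110\right) \frac{1}{8} \cdot \frac{1}{22} - 1022916\right) - 2742151} = \sqrt{\left(8030 \cdot \frac{1}{176} - 1022916\right) - 2742151} = \sqrt{\left(\frac{365}{8} - 1022916\right) - 2742151} = \sqrt{- \frac{8182963}{8} - 2742151} = \sqrt{- \frac{30120171}{8}} = \frac{i \sqrt{60240342}}{4}$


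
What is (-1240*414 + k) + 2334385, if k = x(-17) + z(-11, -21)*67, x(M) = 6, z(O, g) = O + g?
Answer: 1818887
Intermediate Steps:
k = -2138 (k = 6 + (-11 - 21)*67 = 6 - 32*67 = 6 - 2144 = -2138)
(-1240*414 + k) + 2334385 = (-1240*414 - 2138) + 2334385 = (-513360 - 2138) + 2334385 = -515498 + 2334385 = 1818887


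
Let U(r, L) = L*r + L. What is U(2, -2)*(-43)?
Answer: 258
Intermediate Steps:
U(r, L) = L + L*r
U(2, -2)*(-43) = -2*(1 + 2)*(-43) = -2*3*(-43) = -6*(-43) = 258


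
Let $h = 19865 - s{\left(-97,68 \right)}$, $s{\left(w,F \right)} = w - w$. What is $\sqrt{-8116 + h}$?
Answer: $\sqrt{11749} \approx 108.39$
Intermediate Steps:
$s{\left(w,F \right)} = 0$
$h = 19865$ ($h = 19865 - 0 = 19865 + 0 = 19865$)
$\sqrt{-8116 + h} = \sqrt{-8116 + 19865} = \sqrt{11749}$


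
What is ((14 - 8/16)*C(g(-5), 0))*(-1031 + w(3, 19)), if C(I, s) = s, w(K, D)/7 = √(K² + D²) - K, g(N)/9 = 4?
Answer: 0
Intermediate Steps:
g(N) = 36 (g(N) = 9*4 = 36)
w(K, D) = -7*K + 7*√(D² + K²) (w(K, D) = 7*(√(K² + D²) - K) = 7*(√(D² + K²) - K) = -7*K + 7*√(D² + K²))
((14 - 8/16)*C(g(-5), 0))*(-1031 + w(3, 19)) = ((14 - 8/16)*0)*(-1031 + (-7*3 + 7*√(19² + 3²))) = ((14 - 8*1/16)*0)*(-1031 + (-21 + 7*√(361 + 9))) = ((14 - ½)*0)*(-1031 + (-21 + 7*√370)) = ((27/2)*0)*(-1052 + 7*√370) = 0*(-1052 + 7*√370) = 0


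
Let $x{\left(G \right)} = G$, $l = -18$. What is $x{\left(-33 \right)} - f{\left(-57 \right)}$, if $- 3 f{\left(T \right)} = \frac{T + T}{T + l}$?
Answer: $- \frac{2437}{75} \approx -32.493$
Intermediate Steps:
$f{\left(T \right)} = - \frac{2 T}{3 \left(-18 + T\right)}$ ($f{\left(T \right)} = - \frac{\left(T + T\right) \frac{1}{T - 18}}{3} = - \frac{2 T \frac{1}{-18 + T}}{3} = - \frac{2 T}{3 \left(-18 + T\right)}$)
$x{\left(-33 \right)} - f{\left(-57 \right)} = -33 - \left(-2\right) \left(-57\right) \frac{1}{-54 + 3 \left(-57\right)} = -33 - \left(-2\right) \left(-57\right) \frac{1}{-54 - 171} = -33 - \left(-2\right) \left(-57\right) \frac{1}{-225} = -33 - \left(-2\right) \left(-57\right) \left(- \frac{1}{225}\right) = -33 - - \frac{38}{75} = -33 + \frac{38}{75} = - \frac{2437}{75}$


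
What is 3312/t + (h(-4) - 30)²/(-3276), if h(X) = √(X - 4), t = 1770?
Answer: 386303/241605 + 10*I*√2/273 ≈ 1.5989 + 0.051803*I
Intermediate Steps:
h(X) = √(-4 + X)
3312/t + (h(-4) - 30)²/(-3276) = 3312/1770 + (√(-4 - 4) - 30)²/(-3276) = 3312*(1/1770) + (√(-8) - 30)²*(-1/3276) = 552/295 + (2*I*√2 - 30)²*(-1/3276) = 552/295 + (-30 + 2*I*√2)²*(-1/3276) = 552/295 - (-30 + 2*I*√2)²/3276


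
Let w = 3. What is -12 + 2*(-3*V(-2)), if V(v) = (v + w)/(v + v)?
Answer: -21/2 ≈ -10.500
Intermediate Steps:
V(v) = (3 + v)/(2*v) (V(v) = (v + 3)/(v + v) = (3 + v)/((2*v)) = (3 + v)*(1/(2*v)) = (3 + v)/(2*v))
-12 + 2*(-3*V(-2)) = -12 + 2*(-3*(3 - 2)/(2*(-2))) = -12 + 2*(-3*(-1)/(2*2)) = -12 + 2*(-3*(-1/4)) = -12 + 2*(3/4) = -12 + 3/2 = -21/2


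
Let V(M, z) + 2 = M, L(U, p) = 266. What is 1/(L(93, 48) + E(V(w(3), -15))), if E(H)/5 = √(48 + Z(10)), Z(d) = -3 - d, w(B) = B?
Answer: 38/9983 - 5*√35/69881 ≈ 0.0033832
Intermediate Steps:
V(M, z) = -2 + M
E(H) = 5*√35 (E(H) = 5*√(48 + (-3 - 1*10)) = 5*√(48 + (-3 - 10)) = 5*√(48 - 13) = 5*√35)
1/(L(93, 48) + E(V(w(3), -15))) = 1/(266 + 5*√35)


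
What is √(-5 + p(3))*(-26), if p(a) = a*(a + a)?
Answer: -26*√13 ≈ -93.744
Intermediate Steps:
p(a) = 2*a² (p(a) = a*(2*a) = 2*a²)
√(-5 + p(3))*(-26) = √(-5 + 2*3²)*(-26) = √(-5 + 2*9)*(-26) = √(-5 + 18)*(-26) = √13*(-26) = -26*√13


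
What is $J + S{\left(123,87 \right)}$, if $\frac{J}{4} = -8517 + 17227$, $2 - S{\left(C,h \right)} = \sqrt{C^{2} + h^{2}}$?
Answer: $34842 - 3 \sqrt{2522} \approx 34691.0$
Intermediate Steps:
$S{\left(C,h \right)} = 2 - \sqrt{C^{2} + h^{2}}$
$J = 34840$ ($J = 4 \left(-8517 + 17227\right) = 4 \cdot 8710 = 34840$)
$J + S{\left(123,87 \right)} = 34840 + \left(2 - \sqrt{123^{2} + 87^{2}}\right) = 34840 + \left(2 - \sqrt{15129 + 7569}\right) = 34840 + \left(2 - \sqrt{22698}\right) = 34840 + \left(2 - 3 \sqrt{2522}\right) = 34842 - 3 \sqrt{2522}$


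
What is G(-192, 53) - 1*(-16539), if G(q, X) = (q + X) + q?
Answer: 16208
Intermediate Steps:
G(q, X) = X + 2*q (G(q, X) = (X + q) + q = X + 2*q)
G(-192, 53) - 1*(-16539) = (53 + 2*(-192)) - 1*(-16539) = (53 - 384) + 16539 = -331 + 16539 = 16208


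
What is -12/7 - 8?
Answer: -68/7 ≈ -9.7143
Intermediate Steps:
-12/7 - 8 = -68/7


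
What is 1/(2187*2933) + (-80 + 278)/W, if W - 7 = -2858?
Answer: -1270062407/18287656821 ≈ -0.069449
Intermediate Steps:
W = -2851 (W = 7 - 2858 = -2851)
1/(2187*2933) + (-80 + 278)/W = 1/(2187*2933) + (-80 + 278)/(-2851) = (1/2187)*(1/2933) + 198*(-1/2851) = 1/6414471 - 198/2851 = -1270062407/18287656821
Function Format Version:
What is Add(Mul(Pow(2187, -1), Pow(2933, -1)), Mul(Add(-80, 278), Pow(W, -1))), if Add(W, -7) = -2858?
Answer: Rational(-1270062407, 18287656821) ≈ -0.069449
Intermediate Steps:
W = -2851 (W = Add(7, -2858) = -2851)
Add(Mul(Pow(2187, -1), Pow(2933, -1)), Mul(Add(-80, 278), Pow(W, -1))) = Add(Mul(Pow(2187, -1), Pow(2933, -1)), Mul(Add(-80, 278), Pow(-2851, -1))) = Add(Mul(Rational(1, 2187), Rational(1, 2933)), Mul(198, Rational(-1, 2851))) = Add(Rational(1, 6414471), Rational(-198, 2851)) = Rational(-1270062407, 18287656821)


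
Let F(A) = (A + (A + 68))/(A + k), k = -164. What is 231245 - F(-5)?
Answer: 39080463/169 ≈ 2.3125e+5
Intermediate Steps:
F(A) = (68 + 2*A)/(-164 + A) (F(A) = (A + (A + 68))/(A - 164) = (A + (68 + A))/(-164 + A) = (68 + 2*A)/(-164 + A))
231245 - F(-5) = 231245 - 2*(34 - 5)/(-164 - 5) = 231245 - 2*29/(-169) = 231245 - 2*(-1)*29/169 = 231245 - 1*(-58/169) = 231245 + 58/169 = 39080463/169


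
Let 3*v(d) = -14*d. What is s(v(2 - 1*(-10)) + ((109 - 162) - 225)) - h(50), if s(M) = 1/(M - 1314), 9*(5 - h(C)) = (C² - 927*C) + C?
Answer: -24085523/4944 ≈ -4871.7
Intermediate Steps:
v(d) = -14*d/3 (v(d) = (-14*d)/3 = -14*d/3)
h(C) = 5 - C²/9 + 926*C/9 (h(C) = 5 - ((C² - 927*C) + C)/9 = 5 - (C² - 926*C)/9 = 5 + (-C²/9 + 926*C/9) = 5 - C²/9 + 926*C/9)
s(M) = 1/(-1314 + M)
s(v(2 - 1*(-10)) + ((109 - 162) - 225)) - h(50) = 1/(-1314 + (-14*(2 - 1*(-10))/3 + ((109 - 162) - 225))) - (5 - ⅑*50² + (926/9)*50) = 1/(-1314 + (-14*(2 + 10)/3 + (-53 - 225))) - (5 - ⅑*2500 + 46300/9) = 1/(-1314 + (-14/3*12 - 278)) - (5 - 2500/9 + 46300/9) = 1/(-1314 + (-56 - 278)) - 1*14615/3 = 1/(-1314 - 334) - 14615/3 = 1/(-1648) - 14615/3 = -1/1648 - 14615/3 = -24085523/4944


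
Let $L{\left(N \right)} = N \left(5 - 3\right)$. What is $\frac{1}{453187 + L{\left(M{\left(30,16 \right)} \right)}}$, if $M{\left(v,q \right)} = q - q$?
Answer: $\frac{1}{453187} \approx 2.2066 \cdot 10^{-6}$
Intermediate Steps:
$M{\left(v,q \right)} = 0$
$L{\left(N \right)} = 2 N$ ($L{\left(N \right)} = N 2 = 2 N$)
$\frac{1}{453187 + L{\left(M{\left(30,16 \right)} \right)}} = \frac{1}{453187 + 2 \cdot 0} = \frac{1}{453187 + 0} = \frac{1}{453187}$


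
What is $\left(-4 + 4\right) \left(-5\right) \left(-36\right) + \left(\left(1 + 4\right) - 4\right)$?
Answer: $1$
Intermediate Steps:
$\left(-4 + 4\right) \left(-5\right) \left(-36\right) + \left(\left(1 + 4\right) - 4\right) = 0 \left(-5\right) \left(-36\right) + \left(5 - 4\right) = 0 \left(-36\right) + 1 = 0 + 1 = 1$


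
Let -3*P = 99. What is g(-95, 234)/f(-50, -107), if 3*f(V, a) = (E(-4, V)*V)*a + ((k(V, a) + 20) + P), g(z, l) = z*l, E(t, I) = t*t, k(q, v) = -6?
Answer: -7410/9509 ≈ -0.77926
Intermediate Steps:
P = -33 (P = -⅓*99 = -33)
E(t, I) = t²
g(z, l) = l*z
f(V, a) = -19/3 + 16*V*a/3 (f(V, a) = (((-4)²*V)*a + ((-6 + 20) - 33))/3 = ((16*V)*a + (14 - 33))/3 = (16*V*a - 19)/3 = (-19 + 16*V*a)/3 = -19/3 + 16*V*a/3)
g(-95, 234)/f(-50, -107) = (234*(-95))/(-19/3 + (16/3)*(-50)*(-107)) = -22230/(-19/3 + 85600/3) = -22230/28527 = -22230*1/28527 = -7410/9509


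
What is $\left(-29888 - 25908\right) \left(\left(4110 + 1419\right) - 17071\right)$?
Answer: $643997432$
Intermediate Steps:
$\left(-29888 - 25908\right) \left(\left(4110 + 1419\right) - 17071\right) = - 55796 \left(5529 - 17071\right) = \left(-55796\right) \left(-11542\right) = 643997432$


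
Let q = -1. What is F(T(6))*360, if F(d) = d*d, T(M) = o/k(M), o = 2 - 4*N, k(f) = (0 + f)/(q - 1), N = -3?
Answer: 7840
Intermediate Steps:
k(f) = -f/2 (k(f) = (0 + f)/(-1 - 1) = f/(-2) = f*(-½) = -f/2)
o = 14 (o = 2 - 4*(-3) = 2 + 12 = 14)
T(M) = -28/M (T(M) = 14/((-M/2)) = 14*(-2/M) = -28/M)
F(d) = d²
F(T(6))*360 = (-28/6)²*360 = (-28*⅙)²*360 = (-14/3)²*360 = (196/9)*360 = 7840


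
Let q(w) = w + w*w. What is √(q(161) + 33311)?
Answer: √59393 ≈ 243.71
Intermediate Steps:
q(w) = w + w²
√(q(161) + 33311) = √(161*(1 + 161) + 33311) = √(161*162 + 33311) = √(26082 + 33311) = √59393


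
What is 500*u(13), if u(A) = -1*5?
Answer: -2500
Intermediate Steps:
u(A) = -5
500*u(13) = 500*(-5) = -2500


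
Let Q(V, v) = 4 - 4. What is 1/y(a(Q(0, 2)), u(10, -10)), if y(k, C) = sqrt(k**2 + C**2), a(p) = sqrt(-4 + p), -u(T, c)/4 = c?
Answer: sqrt(399)/798 ≈ 0.025031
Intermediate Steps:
u(T, c) = -4*c
Q(V, v) = 0
y(k, C) = sqrt(C**2 + k**2)
1/y(a(Q(0, 2)), u(10, -10)) = 1/(sqrt((-4*(-10))**2 + (sqrt(-4 + 0))**2)) = 1/(sqrt(40**2 + (sqrt(-4))**2)) = 1/(sqrt(1600 + (2*I)**2)) = 1/(sqrt(1600 - 4)) = 1/(sqrt(1596)) = 1/(2*sqrt(399)) = sqrt(399)/798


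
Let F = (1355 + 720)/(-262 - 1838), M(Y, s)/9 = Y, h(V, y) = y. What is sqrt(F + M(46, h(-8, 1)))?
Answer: sqrt(728553)/42 ≈ 20.323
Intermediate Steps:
M(Y, s) = 9*Y
F = -83/84 (F = 2075/(-2100) = 2075*(-1/2100) = -83/84 ≈ -0.98810)
sqrt(F + M(46, h(-8, 1))) = sqrt(-83/84 + 9*46) = sqrt(-83/84 + 414) = sqrt(34693/84) = sqrt(728553)/42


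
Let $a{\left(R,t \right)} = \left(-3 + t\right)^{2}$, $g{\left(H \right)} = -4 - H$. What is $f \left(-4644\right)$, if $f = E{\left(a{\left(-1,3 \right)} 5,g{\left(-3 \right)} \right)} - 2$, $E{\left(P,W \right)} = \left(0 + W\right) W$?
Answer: $4644$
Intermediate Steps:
$E{\left(P,W \right)} = W^{2}$ ($E{\left(P,W \right)} = W W = W^{2}$)
$f = -1$ ($f = \left(-4 - -3\right)^{2} - 2 = \left(-4 + 3\right)^{2} - 2 = \left(-1\right)^{2} - 2 = 1 - 2 = -1$)
$f \left(-4644\right) = \left(-1\right) \left(-4644\right) = 4644$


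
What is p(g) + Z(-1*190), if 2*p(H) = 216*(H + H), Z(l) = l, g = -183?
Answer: -39718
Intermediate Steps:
p(H) = 216*H (p(H) = (216*(H + H))/2 = (216*(2*H))/2 = (432*H)/2 = 216*H)
p(g) + Z(-1*190) = 216*(-183) - 1*190 = -39528 - 190 = -39718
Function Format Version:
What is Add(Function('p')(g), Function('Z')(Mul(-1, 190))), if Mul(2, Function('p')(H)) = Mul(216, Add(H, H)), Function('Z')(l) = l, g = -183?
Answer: -39718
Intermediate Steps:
Function('p')(H) = Mul(216, H) (Function('p')(H) = Mul(Rational(1, 2), Mul(216, Add(H, H))) = Mul(Rational(1, 2), Mul(216, Mul(2, H))) = Mul(Rational(1, 2), Mul(432, H)) = Mul(216, H))
Add(Function('p')(g), Function('Z')(Mul(-1, 190))) = Add(Mul(216, -183), Mul(-1, 190)) = Add(-39528, -190) = -39718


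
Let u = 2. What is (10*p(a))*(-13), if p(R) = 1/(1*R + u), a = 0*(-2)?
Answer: -65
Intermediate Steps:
a = 0
p(R) = 1/(2 + R) (p(R) = 1/(1*R + 2) = 1/(R + 2) = 1/(2 + R))
(10*p(a))*(-13) = (10/(2 + 0))*(-13) = (10/2)*(-13) = (10*(1/2))*(-13) = 5*(-13) = -65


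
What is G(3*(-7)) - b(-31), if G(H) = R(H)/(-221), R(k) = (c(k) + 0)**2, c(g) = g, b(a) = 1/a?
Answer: -13450/6851 ≈ -1.9632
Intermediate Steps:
R(k) = k**2 (R(k) = (k + 0)**2 = k**2)
G(H) = -H**2/221 (G(H) = H**2/(-221) = H**2*(-1/221) = -H**2/221)
G(3*(-7)) - b(-31) = -(3*(-7))**2/221 - 1/(-31) = -1/221*(-21)**2 - 1*(-1/31) = -1/221*441 + 1/31 = -441/221 + 1/31 = -13450/6851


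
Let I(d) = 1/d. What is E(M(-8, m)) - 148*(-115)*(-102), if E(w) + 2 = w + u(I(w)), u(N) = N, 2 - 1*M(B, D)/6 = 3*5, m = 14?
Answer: -135417361/78 ≈ -1.7361e+6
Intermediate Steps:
M(B, D) = -78 (M(B, D) = 12 - 18*5 = 12 - 6*15 = 12 - 90 = -78)
I(d) = 1/d
E(w) = -2 + w + 1/w (E(w) = -2 + (w + 1/w) = -2 + w + 1/w)
E(M(-8, m)) - 148*(-115)*(-102) = (-2 - 78 + 1/(-78)) - 148*(-115)*(-102) = (-2 - 78 - 1/78) - (-17020)*(-102) = -6241/78 - 1*1736040 = -6241/78 - 1736040 = -135417361/78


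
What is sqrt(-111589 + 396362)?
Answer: sqrt(284773) ≈ 533.64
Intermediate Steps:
sqrt(-111589 + 396362) = sqrt(284773)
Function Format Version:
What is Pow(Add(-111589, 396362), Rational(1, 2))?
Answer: Pow(284773, Rational(1, 2)) ≈ 533.64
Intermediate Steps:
Pow(Add(-111589, 396362), Rational(1, 2)) = Pow(284773, Rational(1, 2))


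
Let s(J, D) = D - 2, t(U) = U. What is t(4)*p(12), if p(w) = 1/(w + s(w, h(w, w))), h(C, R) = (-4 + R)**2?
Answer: 2/37 ≈ 0.054054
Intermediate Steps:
s(J, D) = -2 + D
p(w) = 1/(-2 + w + (-4 + w)**2) (p(w) = 1/(w + (-2 + (-4 + w)**2)) = 1/(-2 + w + (-4 + w)**2))
t(4)*p(12) = 4/(-2 + 12 + (-4 + 12)**2) = 4/(-2 + 12 + 8**2) = 4/(-2 + 12 + 64) = 4/74 = 4*(1/74) = 2/37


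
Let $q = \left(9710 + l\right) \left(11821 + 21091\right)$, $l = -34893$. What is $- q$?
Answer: $828822896$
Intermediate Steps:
$q = -828822896$ ($q = \left(9710 - 34893\right) \left(11821 + 21091\right) = \left(-25183\right) 32912 = -828822896$)
$- q = \left(-1\right) \left(-828822896\right) = 828822896$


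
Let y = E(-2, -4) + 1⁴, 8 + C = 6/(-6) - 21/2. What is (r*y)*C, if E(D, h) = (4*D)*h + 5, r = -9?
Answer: 6669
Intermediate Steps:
E(D, h) = 5 + 4*D*h (E(D, h) = 4*D*h + 5 = 5 + 4*D*h)
C = -39/2 (C = -8 + (6/(-6) - 21/2) = -8 + (6*(-⅙) - 21*½) = -8 + (-1 - 21/2) = -8 - 23/2 = -39/2 ≈ -19.500)
y = 38 (y = (5 + 4*(-2)*(-4)) + 1⁴ = (5 + 32) + 1 = 37 + 1 = 38)
(r*y)*C = -9*38*(-39/2) = -342*(-39/2) = 6669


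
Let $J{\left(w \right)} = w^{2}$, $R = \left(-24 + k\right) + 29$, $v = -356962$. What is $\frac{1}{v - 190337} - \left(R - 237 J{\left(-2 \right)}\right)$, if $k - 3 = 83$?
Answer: $\frac{469035242}{547299} \approx 857.0$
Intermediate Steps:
$k = 86$ ($k = 3 + 83 = 86$)
$R = 91$ ($R = \left(-24 + 86\right) + 29 = 62 + 29 = 91$)
$\frac{1}{v - 190337} - \left(R - 237 J{\left(-2 \right)}\right) = \frac{1}{-356962 - 190337} - \left(91 - 237 \left(-2\right)^{2}\right) = \frac{1}{-547299} - \left(91 - 948\right) = - \frac{1}{547299} - \left(91 - 948\right) = - \frac{1}{547299} - -857 = - \frac{1}{547299} + 857 = \frac{469035242}{547299}$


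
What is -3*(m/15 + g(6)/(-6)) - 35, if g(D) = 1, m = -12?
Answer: -321/10 ≈ -32.100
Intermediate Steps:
-3*(m/15 + g(6)/(-6)) - 35 = -3*(-12/15 + 1/(-6)) - 35 = -3*(-12*1/15 + 1*(-⅙)) - 35 = -3*(-⅘ - ⅙) - 35 = -3*(-29/30) - 35 = 29/10 - 35 = -321/10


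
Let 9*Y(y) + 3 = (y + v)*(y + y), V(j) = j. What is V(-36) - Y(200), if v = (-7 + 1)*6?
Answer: -65921/9 ≈ -7324.6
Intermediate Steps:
v = -36 (v = -6*6 = -36)
Y(y) = -⅓ + 2*y*(-36 + y)/9 (Y(y) = -⅓ + ((y - 36)*(y + y))/9 = -⅓ + ((-36 + y)*(2*y))/9 = -⅓ + (2*y*(-36 + y))/9 = -⅓ + 2*y*(-36 + y)/9)
V(-36) - Y(200) = -36 - (-⅓ - 8*200 + (2/9)*200²) = -36 - (-⅓ - 1600 + (2/9)*40000) = -36 - (-⅓ - 1600 + 80000/9) = -36 - 1*65597/9 = -36 - 65597/9 = -65921/9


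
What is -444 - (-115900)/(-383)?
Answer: -285952/383 ≈ -746.61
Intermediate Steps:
-444 - (-115900)/(-383) = -444 - (-115900)*(-1)/383 = -444 - 475*244/383 = -444 - 115900/383 = -285952/383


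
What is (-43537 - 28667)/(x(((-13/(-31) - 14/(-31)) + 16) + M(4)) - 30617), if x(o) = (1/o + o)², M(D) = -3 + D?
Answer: 21296300912304/8935581885163 ≈ 2.3833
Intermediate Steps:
x(o) = (o + 1/o)²
(-43537 - 28667)/(x(((-13/(-31) - 14/(-31)) + 16) + M(4)) - 30617) = (-43537 - 28667)/((1 + (((-13/(-31) - 14/(-31)) + 16) + (-3 + 4))²)²/(((-13/(-31) - 14/(-31)) + 16) + (-3 + 4))² - 30617) = -72204/((1 + (((-13*(-1/31) - 14*(-1/31)) + 16) + 1)²)²/(((-13*(-1/31) - 14*(-1/31)) + 16) + 1)² - 30617) = -72204/((1 + (((13/31 + 14/31) + 16) + 1)²)²/(((13/31 + 14/31) + 16) + 1)² - 30617) = -72204/((1 + ((27/31 + 16) + 1)²)²/((27/31 + 16) + 1)² - 30617) = -72204/((1 + (523/31 + 1)²)²/(523/31 + 1)² - 30617) = -72204/((1 + (554/31)²)²/(554/31)² - 30617) = -72204/(961*(1 + 306916/961)²/306916 - 30617) = -72204/(961*(307877/961)²/306916 - 30617) = -72204/((961/306916)*(94788247129/923521) - 30617) = -72204/(94788247129/294946276 - 30617) = -72204/(-8935581885163/294946276) = -72204*(-294946276/8935581885163) = 21296300912304/8935581885163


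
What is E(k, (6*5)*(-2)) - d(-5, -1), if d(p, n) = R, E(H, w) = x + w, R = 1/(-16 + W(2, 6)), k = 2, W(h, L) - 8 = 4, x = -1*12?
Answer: -287/4 ≈ -71.750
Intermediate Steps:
x = -12
W(h, L) = 12 (W(h, L) = 8 + 4 = 12)
R = -1/4 (R = 1/(-16 + 12) = 1/(-4) = -1/4 ≈ -0.25000)
E(H, w) = -12 + w
d(p, n) = -1/4
E(k, (6*5)*(-2)) - d(-5, -1) = (-12 + (6*5)*(-2)) - 1*(-1/4) = (-12 + 30*(-2)) + 1/4 = (-12 - 60) + 1/4 = -72 + 1/4 = -287/4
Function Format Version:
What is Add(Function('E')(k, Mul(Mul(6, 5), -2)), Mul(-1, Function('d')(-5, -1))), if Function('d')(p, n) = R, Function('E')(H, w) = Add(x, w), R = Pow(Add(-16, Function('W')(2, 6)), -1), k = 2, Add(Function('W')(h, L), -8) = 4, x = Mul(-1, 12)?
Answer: Rational(-287, 4) ≈ -71.750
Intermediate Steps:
x = -12
Function('W')(h, L) = 12 (Function('W')(h, L) = Add(8, 4) = 12)
R = Rational(-1, 4) (R = Pow(Add(-16, 12), -1) = Pow(-4, -1) = Rational(-1, 4) ≈ -0.25000)
Function('E')(H, w) = Add(-12, w)
Function('d')(p, n) = Rational(-1, 4)
Add(Function('E')(k, Mul(Mul(6, 5), -2)), Mul(-1, Function('d')(-5, -1))) = Add(Add(-12, Mul(Mul(6, 5), -2)), Mul(-1, Rational(-1, 4))) = Add(Add(-12, Mul(30, -2)), Rational(1, 4)) = Add(Add(-12, -60), Rational(1, 4)) = Add(-72, Rational(1, 4)) = Rational(-287, 4)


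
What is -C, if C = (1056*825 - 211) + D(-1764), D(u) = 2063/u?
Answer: -1536422533/1764 ≈ -8.7099e+5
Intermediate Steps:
C = 1536422533/1764 (C = (1056*825 - 211) + 2063/(-1764) = (871200 - 211) + 2063*(-1/1764) = 870989 - 2063/1764 = 1536422533/1764 ≈ 8.7099e+5)
-C = -1*1536422533/1764 = -1536422533/1764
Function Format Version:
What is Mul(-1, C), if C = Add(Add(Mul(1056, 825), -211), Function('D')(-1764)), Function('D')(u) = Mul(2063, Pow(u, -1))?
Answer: Rational(-1536422533, 1764) ≈ -8.7099e+5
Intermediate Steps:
C = Rational(1536422533, 1764) (C = Add(Add(Mul(1056, 825), -211), Mul(2063, Pow(-1764, -1))) = Add(Add(871200, -211), Mul(2063, Rational(-1, 1764))) = Add(870989, Rational(-2063, 1764)) = Rational(1536422533, 1764) ≈ 8.7099e+5)
Mul(-1, C) = Mul(-1, Rational(1536422533, 1764)) = Rational(-1536422533, 1764)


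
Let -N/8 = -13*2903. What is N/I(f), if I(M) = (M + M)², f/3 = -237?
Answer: 75478/505521 ≈ 0.14931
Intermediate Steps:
f = -711 (f = 3*(-237) = -711)
N = 301912 (N = -(-104)*2903 = -8*(-37739) = 301912)
I(M) = 4*M² (I(M) = (2*M)² = 4*M²)
N/I(f) = 301912/((4*(-711)²)) = 301912/((4*505521)) = 301912/2022084 = 301912*(1/2022084) = 75478/505521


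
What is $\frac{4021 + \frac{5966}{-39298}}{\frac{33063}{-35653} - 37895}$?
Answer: $- \frac{1408394148419}{13273916316101} \approx -0.1061$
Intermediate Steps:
$\frac{4021 + \frac{5966}{-39298}}{\frac{33063}{-35653} - 37895} = \frac{4021 + 5966 \left(- \frac{1}{39298}\right)}{33063 \left(- \frac{1}{35653}\right) - 37895} = \frac{4021 - \frac{2983}{19649}}{- \frac{33063}{35653} - 37895} = \frac{79005646}{19649 \left(- \frac{1351103498}{35653}\right)} = \frac{79005646}{19649} \left(- \frac{35653}{1351103498}\right) = - \frac{1408394148419}{13273916316101}$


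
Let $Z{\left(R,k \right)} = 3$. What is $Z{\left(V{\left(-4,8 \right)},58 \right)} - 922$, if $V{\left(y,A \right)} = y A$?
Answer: $-919$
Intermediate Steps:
$V{\left(y,A \right)} = A y$
$Z{\left(V{\left(-4,8 \right)},58 \right)} - 922 = 3 - 922 = -919$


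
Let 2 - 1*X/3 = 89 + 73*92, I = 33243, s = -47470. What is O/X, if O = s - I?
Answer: 80713/20409 ≈ 3.9548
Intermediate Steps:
X = -20409 (X = 6 - 3*(89 + 73*92) = 6 - 3*(89 + 6716) = 6 - 3*6805 = 6 - 20415 = -20409)
O = -80713 (O = -47470 - 1*33243 = -47470 - 33243 = -80713)
O/X = -80713/(-20409) = -80713*(-1/20409) = 80713/20409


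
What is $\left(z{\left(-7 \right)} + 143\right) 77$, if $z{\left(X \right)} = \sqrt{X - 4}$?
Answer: $11011 + 77 i \sqrt{11} \approx 11011.0 + 255.38 i$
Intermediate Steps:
$z{\left(X \right)} = \sqrt{-4 + X}$ ($z{\left(X \right)} = \sqrt{X - 4} = \sqrt{-4 + X}$)
$\left(z{\left(-7 \right)} + 143\right) 77 = \left(\sqrt{-4 - 7} + 143\right) 77 = \left(\sqrt{-11} + 143\right) 77 = \left(i \sqrt{11} + 143\right) 77 = \left(143 + i \sqrt{11}\right) 77 = 11011 + 77 i \sqrt{11}$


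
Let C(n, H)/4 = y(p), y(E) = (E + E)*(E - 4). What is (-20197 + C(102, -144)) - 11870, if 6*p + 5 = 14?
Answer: -32097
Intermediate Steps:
p = 3/2 (p = -⅚ + (⅙)*14 = -⅚ + 7/3 = 3/2 ≈ 1.5000)
y(E) = 2*E*(-4 + E) (y(E) = (2*E)*(-4 + E) = 2*E*(-4 + E))
C(n, H) = -30 (C(n, H) = 4*(2*(3/2)*(-4 + 3/2)) = 4*(2*(3/2)*(-5/2)) = 4*(-15/2) = -30)
(-20197 + C(102, -144)) - 11870 = (-20197 - 30) - 11870 = -20227 - 11870 = -32097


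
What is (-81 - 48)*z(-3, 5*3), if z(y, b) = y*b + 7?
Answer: 4902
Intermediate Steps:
z(y, b) = 7 + b*y (z(y, b) = b*y + 7 = 7 + b*y)
(-81 - 48)*z(-3, 5*3) = (-81 - 48)*(7 + (5*3)*(-3)) = -129*(7 + 15*(-3)) = -129*(7 - 45) = -129*(-38) = 4902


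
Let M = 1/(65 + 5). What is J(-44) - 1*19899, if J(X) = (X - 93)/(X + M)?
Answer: -61259431/3079 ≈ -19896.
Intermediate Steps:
M = 1/70 ≈ 0.014286
J(X) = (-93 + X)/(1/70 + X) (J(X) = (X - 93)/(X + 1/70) = (-93 + X)/(1/70 + X))
J(-44) - 1*19899 = 70*(-93 - 44)/(1 + 70*(-44)) - 1*19899 = 70*(-137)/(1 - 3080) - 19899 = 70*(-137)/(-3079) - 19899 = 70*(-1/3079)*(-137) - 19899 = 9590/3079 - 19899 = -61259431/3079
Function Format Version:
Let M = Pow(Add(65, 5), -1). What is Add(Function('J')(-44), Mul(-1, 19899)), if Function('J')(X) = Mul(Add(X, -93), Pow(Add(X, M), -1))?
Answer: Rational(-61259431, 3079) ≈ -19896.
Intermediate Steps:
M = Rational(1, 70) (M = Pow(70, -1) = Rational(1, 70) ≈ 0.014286)
Function('J')(X) = Mul(Pow(Add(Rational(1, 70), X), -1), Add(-93, X)) (Function('J')(X) = Mul(Add(X, -93), Pow(Add(X, Rational(1, 70)), -1)) = Mul(Add(-93, X), Pow(Add(Rational(1, 70), X), -1)) = Mul(Pow(Add(Rational(1, 70), X), -1), Add(-93, X)))
Add(Function('J')(-44), Mul(-1, 19899)) = Add(Mul(70, Pow(Add(1, Mul(70, -44)), -1), Add(-93, -44)), Mul(-1, 19899)) = Add(Mul(70, Pow(Add(1, -3080), -1), -137), -19899) = Add(Mul(70, Pow(-3079, -1), -137), -19899) = Add(Mul(70, Rational(-1, 3079), -137), -19899) = Add(Rational(9590, 3079), -19899) = Rational(-61259431, 3079)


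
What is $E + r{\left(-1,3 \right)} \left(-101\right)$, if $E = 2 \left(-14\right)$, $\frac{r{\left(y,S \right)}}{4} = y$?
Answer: $376$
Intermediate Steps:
$r{\left(y,S \right)} = 4 y$
$E = -28$
$E + r{\left(-1,3 \right)} \left(-101\right) = -28 + 4 \left(-1\right) \left(-101\right) = -28 - -404 = -28 + 404 = 376$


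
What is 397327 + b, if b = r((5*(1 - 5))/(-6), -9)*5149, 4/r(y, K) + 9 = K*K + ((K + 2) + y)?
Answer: 81513823/205 ≈ 3.9763e+5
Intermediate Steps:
r(y, K) = 4/(-7 + K + y + K²) (r(y, K) = 4/(-9 + (K*K + ((K + 2) + y))) = 4/(-9 + (K² + ((2 + K) + y))) = 4/(-9 + (K² + (2 + K + y))) = 4/(-9 + (2 + K + y + K²)) = 4/(-7 + K + y + K²))
b = 61788/205 (b = (4/(-7 - 9 + (5*(1 - 5))/(-6) + (-9)²))*5149 = (4/(-7 - 9 + (5*(-4))*(-⅙) + 81))*5149 = (4/(-7 - 9 - 20*(-⅙) + 81))*5149 = (4/(-7 - 9 + 10/3 + 81))*5149 = (4/(205/3))*5149 = (4*(3/205))*5149 = (12/205)*5149 = 61788/205 ≈ 301.40)
397327 + b = 397327 + 61788/205 = 81513823/205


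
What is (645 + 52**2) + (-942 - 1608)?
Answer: 799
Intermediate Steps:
(645 + 52**2) + (-942 - 1608) = (645 + 2704) - 2550 = 3349 - 2550 = 799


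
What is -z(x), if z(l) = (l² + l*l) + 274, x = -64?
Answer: -8466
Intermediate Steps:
z(l) = 274 + 2*l² (z(l) = (l² + l²) + 274 = 2*l² + 274 = 274 + 2*l²)
-z(x) = -(274 + 2*(-64)²) = -(274 + 2*4096) = -(274 + 8192) = -1*8466 = -8466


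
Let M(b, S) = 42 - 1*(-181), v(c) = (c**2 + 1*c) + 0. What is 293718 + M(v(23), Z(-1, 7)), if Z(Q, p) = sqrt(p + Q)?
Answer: 293941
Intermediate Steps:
Z(Q, p) = sqrt(Q + p)
v(c) = c + c**2 (v(c) = (c**2 + c) + 0 = (c + c**2) + 0 = c + c**2)
M(b, S) = 223 (M(b, S) = 42 + 181 = 223)
293718 + M(v(23), Z(-1, 7)) = 293718 + 223 = 293941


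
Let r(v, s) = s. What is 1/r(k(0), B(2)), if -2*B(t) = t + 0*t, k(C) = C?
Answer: -1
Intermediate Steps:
B(t) = -t/2 (B(t) = -(t + 0*t)/2 = -(t + 0)/2 = -t/2)
1/r(k(0), B(2)) = 1/(-½*2) = 1/(-1) = -1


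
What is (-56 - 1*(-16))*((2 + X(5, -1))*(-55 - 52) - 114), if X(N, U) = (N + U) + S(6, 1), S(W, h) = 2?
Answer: 38800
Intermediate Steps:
X(N, U) = 2 + N + U (X(N, U) = (N + U) + 2 = 2 + N + U)
(-56 - 1*(-16))*((2 + X(5, -1))*(-55 - 52) - 114) = (-56 - 1*(-16))*((2 + (2 + 5 - 1))*(-55 - 52) - 114) = (-56 + 16)*((2 + 6)*(-107) - 114) = -40*(8*(-107) - 114) = -40*(-856 - 114) = -40*(-970) = 38800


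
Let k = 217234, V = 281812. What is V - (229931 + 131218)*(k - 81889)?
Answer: -48879429593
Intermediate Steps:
V - (229931 + 131218)*(k - 81889) = 281812 - (229931 + 131218)*(217234 - 81889) = 281812 - 361149*135345 = 281812 - 1*48879711405 = 281812 - 48879711405 = -48879429593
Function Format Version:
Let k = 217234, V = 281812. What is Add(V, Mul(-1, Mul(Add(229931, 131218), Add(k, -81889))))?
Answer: -48879429593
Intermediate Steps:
Add(V, Mul(-1, Mul(Add(229931, 131218), Add(k, -81889)))) = Add(281812, Mul(-1, Mul(Add(229931, 131218), Add(217234, -81889)))) = Add(281812, Mul(-1, Mul(361149, 135345))) = Add(281812, Mul(-1, 48879711405)) = Add(281812, -48879711405) = -48879429593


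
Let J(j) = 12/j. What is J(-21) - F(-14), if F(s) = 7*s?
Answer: 682/7 ≈ 97.429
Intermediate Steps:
J(-21) - F(-14) = 12/(-21) - 7*(-14) = 12*(-1/21) - 1*(-98) = -4/7 + 98 = 682/7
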